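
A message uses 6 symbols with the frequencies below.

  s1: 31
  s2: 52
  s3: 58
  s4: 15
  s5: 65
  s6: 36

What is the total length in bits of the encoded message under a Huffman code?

Greedily combine the two least-frequent nodes:
merge s4(15) and s1(31): 46
merge s6(36) and 46: 82
merge s2(52) and s3(58): 110
merge s5(65) and 82: 147
merge 110 and 147: 257
Total encoded bits = sum of merged weights = 46 + 82 + 110 + 147 + 257 = 642.

642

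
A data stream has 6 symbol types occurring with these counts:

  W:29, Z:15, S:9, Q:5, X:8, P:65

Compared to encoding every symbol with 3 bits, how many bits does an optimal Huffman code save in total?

124

Fixed-length: 3 bits × 131 symbols = 393 bits.
Huffman merges:
combine Q(5), X(8) → 13
combine S(9), 13 → 22
combine Z(15), 22 → 37
combine W(29), 37 → 66
combine P(65), 66 → 131
Huffman total = 13 + 22 + 37 + 66 + 131 = 269 bits.
Saving = 393 − 269 = 124 bits.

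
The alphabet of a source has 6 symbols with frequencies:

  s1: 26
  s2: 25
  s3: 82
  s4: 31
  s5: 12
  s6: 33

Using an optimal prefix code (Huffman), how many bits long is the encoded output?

500

Greedily combine the two least-frequent nodes:
combine s5(12), s2(25) → 37
combine s1(26), s4(31) → 57
combine s6(33), 37 → 70
combine 57, 70 → 127
combine s3(82), 127 → 209
Total encoded bits = sum of merged weights = 37 + 57 + 70 + 127 + 209 = 500.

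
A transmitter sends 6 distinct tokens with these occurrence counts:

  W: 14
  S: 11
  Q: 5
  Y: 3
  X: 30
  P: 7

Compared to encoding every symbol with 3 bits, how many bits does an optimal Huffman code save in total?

Fixed-length: 3 bits × 70 symbols = 210 bits.
Huffman merges:
Y(3) + Q(5) → 8
P(7) + 8 → 15
S(11) + W(14) → 25
15 + 25 → 40
X(30) + 40 → 70
Huffman total = 8 + 15 + 25 + 40 + 70 = 158 bits.
Saving = 210 − 158 = 52 bits.

52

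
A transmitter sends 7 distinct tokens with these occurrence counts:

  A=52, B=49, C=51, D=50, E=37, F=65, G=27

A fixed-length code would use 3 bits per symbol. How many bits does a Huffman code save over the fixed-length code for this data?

Fixed-length: 3 bits × 331 symbols = 993 bits.
Huffman merges:
merge G(27) and E(37): 64
merge B(49) and D(50): 99
merge C(51) and A(52): 103
merge 64 and F(65): 129
merge 99 and 103: 202
merge 129 and 202: 331
Huffman total = 64 + 99 + 103 + 129 + 202 + 331 = 928 bits.
Saving = 993 − 928 = 65 bits.

65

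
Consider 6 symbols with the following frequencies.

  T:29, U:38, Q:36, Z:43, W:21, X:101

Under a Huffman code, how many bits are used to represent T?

Build the tree from the bottom:
merge W(21) and T(29): 50
merge Q(36) and U(38): 74
merge Z(43) and 50: 93
merge 74 and 93: 167
merge X(101) and 167: 268
T's leaf is at depth 4, giving a 4-bit codeword.

4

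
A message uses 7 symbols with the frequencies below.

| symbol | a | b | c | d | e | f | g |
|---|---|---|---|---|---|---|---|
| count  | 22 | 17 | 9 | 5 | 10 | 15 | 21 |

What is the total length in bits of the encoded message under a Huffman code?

Merge the two smallest weights repeatedly:
merge d(5) and c(9): 14
merge e(10) and 14: 24
merge f(15) and b(17): 32
merge g(21) and a(22): 43
merge 24 and 32: 56
merge 43 and 56: 99
Each symbol's bit-cost is frequency × depth; summing gives 268 bits (equivalently 14 + 24 + 32 + 43 + 56 + 99).

268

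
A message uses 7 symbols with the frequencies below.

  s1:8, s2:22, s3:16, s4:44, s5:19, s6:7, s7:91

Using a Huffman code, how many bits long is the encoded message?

Greedily combine the two least-frequent nodes:
merge s6(7) and s1(8): 15
merge 15 and s3(16): 31
merge s5(19) and s2(22): 41
merge 31 and 41: 72
merge s4(44) and 72: 116
merge s7(91) and 116: 207
Total encoded bits = sum of merged weights = 15 + 31 + 41 + 72 + 116 + 207 = 482.

482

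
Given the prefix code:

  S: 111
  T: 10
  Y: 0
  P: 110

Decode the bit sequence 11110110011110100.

Read left to right; each codeword is recognised as soon as it completes (prefix code):
  111→S | 10→T | 110→P | 0→Y | 111→S | 10→T | 10→T | 0→Y
Decoded message: STPYSTTY

STPYSTTY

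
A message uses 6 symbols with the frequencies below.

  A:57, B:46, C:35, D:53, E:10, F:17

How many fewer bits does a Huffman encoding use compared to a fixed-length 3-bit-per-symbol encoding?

Fixed-length: 3 bits × 218 symbols = 654 bits.
Huffman merges:
merge E(10) and F(17): 27
merge 27 and C(35): 62
merge B(46) and D(53): 99
merge A(57) and 62: 119
merge 99 and 119: 218
Huffman total = 27 + 62 + 99 + 119 + 218 = 525 bits.
Saving = 654 − 525 = 129 bits.

129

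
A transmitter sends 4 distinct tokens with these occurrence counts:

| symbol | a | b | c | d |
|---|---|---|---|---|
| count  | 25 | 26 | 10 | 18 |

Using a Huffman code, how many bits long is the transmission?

Merge the two smallest weights repeatedly:
combine c(10), d(18) → 28
combine a(25), b(26) → 51
combine 28, 51 → 79
Each symbol's bit-cost is frequency × depth; summing gives 158 bits (equivalently 28 + 51 + 79).

158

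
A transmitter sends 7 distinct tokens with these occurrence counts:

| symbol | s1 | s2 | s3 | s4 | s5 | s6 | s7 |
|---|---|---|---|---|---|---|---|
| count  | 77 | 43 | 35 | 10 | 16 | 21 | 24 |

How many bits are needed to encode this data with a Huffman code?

Merge the two smallest weights repeatedly:
merge s4(10) and s5(16): 26
merge s6(21) and s7(24): 45
merge 26 and s3(35): 61
merge s2(43) and 45: 88
merge 61 and s1(77): 138
merge 88 and 138: 226
Each symbol's bit-cost is frequency × depth; summing gives 584 bits (equivalently 26 + 45 + 61 + 88 + 138 + 226).

584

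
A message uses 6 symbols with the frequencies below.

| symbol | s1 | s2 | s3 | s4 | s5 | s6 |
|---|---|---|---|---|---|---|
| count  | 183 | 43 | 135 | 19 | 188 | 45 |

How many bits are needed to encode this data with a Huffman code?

Greedily combine the two least-frequent nodes:
merge s4(19) and s2(43): 62
merge s6(45) and 62: 107
merge 107 and s3(135): 242
merge s1(183) and s5(188): 371
merge 242 and 371: 613
Total encoded bits = sum of merged weights = 62 + 107 + 242 + 371 + 613 = 1395.

1395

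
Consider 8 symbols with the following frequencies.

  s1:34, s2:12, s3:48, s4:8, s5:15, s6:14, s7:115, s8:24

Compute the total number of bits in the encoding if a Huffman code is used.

673

Greedily combine the two least-frequent nodes:
combine s4(8), s2(12) → 20
combine s6(14), s5(15) → 29
combine 20, s8(24) → 44
combine 29, s1(34) → 63
combine 44, s3(48) → 92
combine 63, 92 → 155
combine s7(115), 155 → 270
Total encoded bits = sum of merged weights = 20 + 29 + 44 + 63 + 92 + 155 + 270 = 673.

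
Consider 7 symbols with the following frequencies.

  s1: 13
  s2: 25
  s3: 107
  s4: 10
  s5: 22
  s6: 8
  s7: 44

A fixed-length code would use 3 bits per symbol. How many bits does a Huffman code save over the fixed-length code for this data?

Fixed-length: 3 bits × 229 symbols = 687 bits.
Huffman merges:
s6(8) + s4(10) → 18
s1(13) + 18 → 31
s5(22) + s2(25) → 47
31 + s7(44) → 75
47 + 75 → 122
s3(107) + 122 → 229
Huffman total = 18 + 31 + 47 + 75 + 122 + 229 = 522 bits.
Saving = 687 − 522 = 165 bits.

165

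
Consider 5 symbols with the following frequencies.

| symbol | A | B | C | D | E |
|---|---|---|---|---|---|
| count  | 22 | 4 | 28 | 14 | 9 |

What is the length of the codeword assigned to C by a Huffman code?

Repeatedly merge the two smallest:
B(4) + E(9) → 13
13 + D(14) → 27
A(22) + 27 → 49
C(28) + 49 → 77
C is a child of the root — depth 1, so its codeword is a single bit.

1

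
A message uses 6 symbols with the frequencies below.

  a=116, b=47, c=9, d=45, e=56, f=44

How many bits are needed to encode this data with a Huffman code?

772

Greedily combine the two least-frequent nodes:
merge c(9) and f(44): 53
merge d(45) and b(47): 92
merge 53 and e(56): 109
merge 92 and 109: 201
merge a(116) and 201: 317
The encoded length is the sum of every internal node's weight: 53 + 92 + 109 + 201 + 317 = 772 bits.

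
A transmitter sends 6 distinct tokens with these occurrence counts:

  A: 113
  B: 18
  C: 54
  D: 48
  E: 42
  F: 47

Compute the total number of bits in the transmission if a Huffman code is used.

799

Merge the two smallest weights repeatedly:
combine B(18), E(42) → 60
combine F(47), D(48) → 95
combine C(54), 60 → 114
combine 95, A(113) → 208
combine 114, 208 → 322
The encoded length is the sum of every internal node's weight: 60 + 95 + 114 + 208 + 322 = 799 bits.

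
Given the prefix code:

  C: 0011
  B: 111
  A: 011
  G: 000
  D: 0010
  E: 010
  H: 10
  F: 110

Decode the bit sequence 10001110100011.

HCHHC

Read left to right; each codeword is recognised as soon as it completes (prefix code):
  10→H | 0011→C | 10→H | 10→H | 0011→C
Decoded message: HCHHC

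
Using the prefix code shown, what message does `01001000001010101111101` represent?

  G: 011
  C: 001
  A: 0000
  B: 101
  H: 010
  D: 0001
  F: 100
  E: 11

Read left to right; each codeword is recognised as soon as it completes (prefix code):
  010→H | 010→H | 0000→A | 101→B | 010→H | 11→E | 11→E | 101→B
Decoded message: HHABHEEB

HHABHEEB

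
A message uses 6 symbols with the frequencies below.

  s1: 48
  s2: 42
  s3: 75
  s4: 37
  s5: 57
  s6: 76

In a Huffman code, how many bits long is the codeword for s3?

2

Repeatedly merge the two smallest:
combine s4(37), s2(42) → 79
combine s1(48), s5(57) → 105
combine s3(75), s6(76) → 151
combine 79, 105 → 184
combine 151, 184 → 335
The subtree containing s3 is merged 2 times, so code length = 2.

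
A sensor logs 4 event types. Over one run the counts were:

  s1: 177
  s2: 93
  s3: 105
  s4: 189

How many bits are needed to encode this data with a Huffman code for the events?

Greedily combine the two least-frequent nodes:
s2(93) + s3(105) → 198
s1(177) + s4(189) → 366
198 + 366 → 564
The encoded length is the sum of every internal node's weight: 198 + 366 + 564 = 1128 bits.

1128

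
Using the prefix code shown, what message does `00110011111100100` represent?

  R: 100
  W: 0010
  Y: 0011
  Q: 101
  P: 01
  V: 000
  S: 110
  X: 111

YYXRR

Read left to right; each codeword is recognised as soon as it completes (prefix code):
  0011→Y | 0011→Y | 111→X | 100→R | 100→R
Decoded message: YYXRR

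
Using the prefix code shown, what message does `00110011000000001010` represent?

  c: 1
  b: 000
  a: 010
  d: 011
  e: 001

ececbbea

Read left to right; each codeword is recognised as soon as it completes (prefix code):
  001→e | 1→c | 001→e | 1→c | 000→b | 000→b | 001→e | 010→a
Decoded message: ececbbea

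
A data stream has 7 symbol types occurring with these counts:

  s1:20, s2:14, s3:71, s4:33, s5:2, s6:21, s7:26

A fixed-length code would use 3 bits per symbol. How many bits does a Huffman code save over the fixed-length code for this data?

90

Fixed-length: 3 bits × 187 symbols = 561 bits.
Huffman merges:
merge s5(2) and s2(14): 16
merge 16 and s1(20): 36
merge s6(21) and s7(26): 47
merge s4(33) and 36: 69
merge 47 and 69: 116
merge s3(71) and 116: 187
Huffman total = 16 + 36 + 47 + 69 + 116 + 187 = 471 bits.
Saving = 561 − 471 = 90 bits.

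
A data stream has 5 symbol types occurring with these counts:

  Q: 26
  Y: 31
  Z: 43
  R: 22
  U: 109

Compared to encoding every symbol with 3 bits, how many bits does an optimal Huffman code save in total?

218

Fixed-length: 3 bits × 231 symbols = 693 bits.
Huffman merges:
combine R(22), Q(26) → 48
combine Y(31), Z(43) → 74
combine 48, 74 → 122
combine U(109), 122 → 231
Huffman total = 48 + 74 + 122 + 231 = 475 bits.
Saving = 693 − 475 = 218 bits.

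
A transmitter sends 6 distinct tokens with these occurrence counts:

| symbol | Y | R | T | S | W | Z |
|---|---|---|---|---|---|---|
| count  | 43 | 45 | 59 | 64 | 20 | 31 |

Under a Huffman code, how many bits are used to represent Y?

3

Build the tree from the bottom:
combine W(20), Z(31) → 51
combine Y(43), R(45) → 88
combine 51, T(59) → 110
combine S(64), 88 → 152
combine 110, 152 → 262
The subtree containing Y is merged 3 times, so code length = 3.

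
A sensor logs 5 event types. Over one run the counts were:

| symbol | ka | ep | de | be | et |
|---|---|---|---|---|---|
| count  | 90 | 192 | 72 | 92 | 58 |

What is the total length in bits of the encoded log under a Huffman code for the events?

Greedily combine the two least-frequent nodes:
et(58) + de(72) → 130
ka(90) + be(92) → 182
130 + 182 → 312
ep(192) + 312 → 504
The encoded length is the sum of every internal node's weight: 130 + 182 + 312 + 504 = 1128 bits.

1128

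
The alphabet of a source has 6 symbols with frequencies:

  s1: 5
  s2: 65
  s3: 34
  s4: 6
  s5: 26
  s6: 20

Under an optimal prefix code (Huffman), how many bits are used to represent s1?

Build the tree from the bottom:
combine s1(5), s4(6) → 11
combine 11, s6(20) → 31
combine s5(26), 31 → 57
combine s3(34), 57 → 91
combine s2(65), 91 → 156
The subtree containing s1 is merged 5 times, so code length = 5.

5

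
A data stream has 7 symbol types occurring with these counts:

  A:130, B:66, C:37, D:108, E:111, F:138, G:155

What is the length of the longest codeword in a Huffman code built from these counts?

4

Merge the two lowest-weight nodes at each step:
C(37) + B(66) → 103
103 + D(108) → 211
E(111) + A(130) → 241
F(138) + G(155) → 293
211 + 241 → 452
293 + 452 → 745
The rarest symbols sit at the bottom; the longest codeword is 4 bits.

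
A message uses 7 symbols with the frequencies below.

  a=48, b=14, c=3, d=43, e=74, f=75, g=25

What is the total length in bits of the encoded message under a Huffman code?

Build the Huffman tree bottom-up:
merge c(3) and b(14): 17
merge 17 and g(25): 42
merge 42 and d(43): 85
merge a(48) and e(74): 122
merge f(75) and 85: 160
merge 122 and 160: 282
Each symbol's bit-cost is frequency × depth; summing gives 708 bits (equivalently 17 + 42 + 85 + 122 + 160 + 282).

708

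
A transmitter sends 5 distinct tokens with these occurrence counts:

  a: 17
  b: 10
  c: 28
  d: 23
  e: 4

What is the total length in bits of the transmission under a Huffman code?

178

Merge the two smallest weights repeatedly:
merge e(4) and b(10): 14
merge 14 and a(17): 31
merge d(23) and c(28): 51
merge 31 and 51: 82
The encoded length is the sum of every internal node's weight: 14 + 31 + 51 + 82 = 178 bits.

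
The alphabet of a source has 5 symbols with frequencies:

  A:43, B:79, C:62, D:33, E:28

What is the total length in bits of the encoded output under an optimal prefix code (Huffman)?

551

Build the Huffman tree bottom-up:
merge E(28) and D(33): 61
merge A(43) and 61: 104
merge C(62) and B(79): 141
merge 104 and 141: 245
The encoded length is the sum of every internal node's weight: 61 + 104 + 141 + 245 = 551 bits.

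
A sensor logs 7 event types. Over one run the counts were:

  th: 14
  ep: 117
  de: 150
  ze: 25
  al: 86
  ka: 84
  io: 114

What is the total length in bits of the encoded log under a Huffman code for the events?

1542

Merge the two smallest weights repeatedly:
merge th(14) and ze(25): 39
merge 39 and ka(84): 123
merge al(86) and io(114): 200
merge ep(117) and 123: 240
merge de(150) and 200: 350
merge 240 and 350: 590
The encoded length is the sum of every internal node's weight: 39 + 123 + 200 + 240 + 350 + 590 = 1542 bits.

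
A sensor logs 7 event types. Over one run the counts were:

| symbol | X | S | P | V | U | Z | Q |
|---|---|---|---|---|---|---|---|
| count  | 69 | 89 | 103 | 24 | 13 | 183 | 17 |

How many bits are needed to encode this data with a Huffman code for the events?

1203

Merge the two smallest weights repeatedly:
U(13) + Q(17) → 30
V(24) + 30 → 54
54 + X(69) → 123
S(89) + P(103) → 192
123 + Z(183) → 306
192 + 306 → 498
The encoded length is the sum of every internal node's weight: 30 + 54 + 123 + 192 + 306 + 498 = 1203 bits.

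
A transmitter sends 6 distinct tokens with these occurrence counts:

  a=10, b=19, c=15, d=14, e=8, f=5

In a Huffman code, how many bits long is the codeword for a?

3

Build the tree from the bottom:
combine f(5), e(8) → 13
combine a(10), 13 → 23
combine d(14), c(15) → 29
combine b(19), 23 → 42
combine 29, 42 → 71
a's leaf is at depth 3, giving a 3-bit codeword.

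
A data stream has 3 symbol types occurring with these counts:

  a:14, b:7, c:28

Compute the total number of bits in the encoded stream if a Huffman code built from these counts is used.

70

Merge the two smallest weights repeatedly:
b(7) + a(14) → 21
21 + c(28) → 49
Total encoded bits = sum of merged weights = 21 + 49 = 70.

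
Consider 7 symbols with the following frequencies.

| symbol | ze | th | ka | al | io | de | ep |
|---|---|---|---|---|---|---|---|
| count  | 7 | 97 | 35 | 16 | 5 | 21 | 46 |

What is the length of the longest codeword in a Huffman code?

Merge the two lowest-weight nodes at each step:
merge io(5) and ze(7): 12
merge 12 and al(16): 28
merge de(21) and 28: 49
merge ka(35) and ep(46): 81
merge 49 and 81: 130
merge th(97) and 130: 227
The first pair merged (io, ze) ends up deepest, at depth 5.

5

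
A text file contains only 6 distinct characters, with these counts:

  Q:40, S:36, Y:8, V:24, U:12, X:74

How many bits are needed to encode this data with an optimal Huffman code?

Greedily combine the two least-frequent nodes:
Y(8) + U(12) → 20
20 + V(24) → 44
S(36) + Q(40) → 76
44 + X(74) → 118
76 + 118 → 194
Each symbol's bit-cost is frequency × depth; summing gives 452 bits (equivalently 20 + 44 + 76 + 118 + 194).

452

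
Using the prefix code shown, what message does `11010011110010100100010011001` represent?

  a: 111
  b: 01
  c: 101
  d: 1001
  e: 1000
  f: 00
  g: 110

Read left to right; each codeword is recognised as soon as it completes (prefix code):
  110→g | 1001→d | 111→a | 00→f | 101→c | 00→f | 1000→e | 1001→d | 1001→d
Decoded message: gdafcfedd

gdafcfedd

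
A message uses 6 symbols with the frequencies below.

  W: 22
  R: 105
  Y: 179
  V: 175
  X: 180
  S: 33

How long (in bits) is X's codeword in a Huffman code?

2

Huffman merges, smallest pair first:
W(22) + S(33) → 55
55 + R(105) → 160
160 + V(175) → 335
Y(179) + X(180) → 359
335 + 359 → 694
The subtree containing X is merged 2 times, so code length = 2.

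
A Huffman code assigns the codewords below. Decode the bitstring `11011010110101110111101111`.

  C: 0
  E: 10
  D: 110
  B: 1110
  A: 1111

Read left to right; each codeword is recognised as soon as it completes (prefix code):
  110→D | 110→D | 10→E | 110→D | 10→E | 1110→B | 1111→A | 0→C | 1111→A
Decoded message: DDEDEBACA

DDEDEBACA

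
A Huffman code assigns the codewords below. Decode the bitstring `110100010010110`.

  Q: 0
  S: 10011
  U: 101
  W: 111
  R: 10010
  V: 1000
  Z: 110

Read left to right; each codeword is recognised as soon as it completes (prefix code):
  110→Z | 1000→V | 10010→R | 110→Z
Decoded message: ZVRZ

ZVRZ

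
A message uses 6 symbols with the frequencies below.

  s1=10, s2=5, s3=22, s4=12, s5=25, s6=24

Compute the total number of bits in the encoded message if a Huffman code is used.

Build the Huffman tree bottom-up:
combine s2(5), s1(10) → 15
combine s4(12), 15 → 27
combine s3(22), s6(24) → 46
combine s5(25), 27 → 52
combine 46, 52 → 98
The encoded length is the sum of every internal node's weight: 15 + 27 + 46 + 52 + 98 = 238 bits.

238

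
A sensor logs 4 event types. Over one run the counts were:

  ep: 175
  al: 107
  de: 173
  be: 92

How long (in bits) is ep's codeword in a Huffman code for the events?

2

Build the tree from the bottom:
combine be(92), al(107) → 199
combine de(173), ep(175) → 348
combine 199, 348 → 547
ep's leaf is at depth 2, giving a 2-bit codeword.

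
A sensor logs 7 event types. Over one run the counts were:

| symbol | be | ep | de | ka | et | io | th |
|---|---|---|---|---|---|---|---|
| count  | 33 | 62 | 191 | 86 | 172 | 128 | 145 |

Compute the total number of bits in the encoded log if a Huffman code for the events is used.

Merge the two smallest weights repeatedly:
merge be(33) and ep(62): 95
merge ka(86) and 95: 181
merge io(128) and th(145): 273
merge et(172) and 181: 353
merge de(191) and 273: 464
merge 353 and 464: 817
Total encoded bits = sum of merged weights = 95 + 181 + 273 + 353 + 464 + 817 = 2183.

2183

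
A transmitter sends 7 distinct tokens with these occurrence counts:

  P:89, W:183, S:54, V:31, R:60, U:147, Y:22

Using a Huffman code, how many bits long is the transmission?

Merge the two smallest weights repeatedly:
merge Y(22) and V(31): 53
merge 53 and S(54): 107
merge R(60) and P(89): 149
merge 107 and U(147): 254
merge 149 and W(183): 332
merge 254 and 332: 586
Total encoded bits = sum of merged weights = 53 + 107 + 149 + 254 + 332 + 586 = 1481.

1481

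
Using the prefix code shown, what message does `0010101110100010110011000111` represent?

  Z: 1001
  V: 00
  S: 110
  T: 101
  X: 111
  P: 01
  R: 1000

VTPSRTZRX

Read left to right; each codeword is recognised as soon as it completes (prefix code):
  00→V | 101→T | 01→P | 110→S | 1000→R | 101→T | 1001→Z | 1000→R | 111→X
Decoded message: VTPSRTZRX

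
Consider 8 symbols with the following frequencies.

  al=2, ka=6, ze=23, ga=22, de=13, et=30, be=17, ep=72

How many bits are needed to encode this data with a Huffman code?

Greedily combine the two least-frequent nodes:
combine al(2), ka(6) → 8
combine 8, de(13) → 21
combine be(17), 21 → 38
combine ga(22), ze(23) → 45
combine et(30), 38 → 68
combine 45, 68 → 113
combine ep(72), 113 → 185
Each symbol's bit-cost is frequency × depth; summing gives 478 bits (equivalently 8 + 21 + 38 + 45 + 68 + 113 + 185).

478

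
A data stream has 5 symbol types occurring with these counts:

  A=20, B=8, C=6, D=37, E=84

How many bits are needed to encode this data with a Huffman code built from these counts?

274

Greedily combine the two least-frequent nodes:
combine C(6), B(8) → 14
combine 14, A(20) → 34
combine 34, D(37) → 71
combine 71, E(84) → 155
Total encoded bits = sum of merged weights = 14 + 34 + 71 + 155 = 274.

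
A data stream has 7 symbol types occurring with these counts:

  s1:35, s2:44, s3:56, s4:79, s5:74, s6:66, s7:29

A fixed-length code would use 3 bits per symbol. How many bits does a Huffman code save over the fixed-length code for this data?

Fixed-length: 3 bits × 383 symbols = 1149 bits.
Huffman merges:
combine s7(29), s1(35) → 64
combine s2(44), s3(56) → 100
combine 64, s6(66) → 130
combine s5(74), s4(79) → 153
combine 100, 130 → 230
combine 153, 230 → 383
Huffman total = 64 + 100 + 130 + 153 + 230 + 383 = 1060 bits.
Saving = 1149 − 1060 = 89 bits.

89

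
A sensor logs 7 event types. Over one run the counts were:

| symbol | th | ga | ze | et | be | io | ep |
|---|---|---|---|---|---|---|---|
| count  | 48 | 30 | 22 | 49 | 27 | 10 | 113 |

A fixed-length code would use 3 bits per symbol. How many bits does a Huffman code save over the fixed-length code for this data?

137

Fixed-length: 3 bits × 299 symbols = 897 bits.
Huffman merges:
combine io(10), ze(22) → 32
combine be(27), ga(30) → 57
combine 32, th(48) → 80
combine et(49), 57 → 106
combine 80, 106 → 186
combine ep(113), 186 → 299
Huffman total = 32 + 57 + 80 + 106 + 186 + 299 = 760 bits.
Saving = 897 − 760 = 137 bits.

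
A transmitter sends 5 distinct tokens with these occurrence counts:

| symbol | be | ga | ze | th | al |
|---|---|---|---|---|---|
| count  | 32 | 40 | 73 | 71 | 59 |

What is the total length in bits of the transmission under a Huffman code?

622

Build the Huffman tree bottom-up:
combine be(32), ga(40) → 72
combine al(59), th(71) → 130
combine 72, ze(73) → 145
combine 130, 145 → 275
The encoded length is the sum of every internal node's weight: 72 + 130 + 145 + 275 = 622 bits.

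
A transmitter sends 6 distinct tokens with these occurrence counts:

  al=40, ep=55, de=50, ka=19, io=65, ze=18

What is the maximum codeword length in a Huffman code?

Merge the two lowest-weight nodes at each step:
combine ze(18), ka(19) → 37
combine 37, al(40) → 77
combine de(50), ep(55) → 105
combine io(65), 77 → 142
combine 105, 142 → 247
The rarest symbols sit at the bottom; the longest codeword is 4 bits.

4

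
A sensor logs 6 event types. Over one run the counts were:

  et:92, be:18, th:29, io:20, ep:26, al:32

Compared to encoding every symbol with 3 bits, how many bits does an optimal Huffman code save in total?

146

Fixed-length: 3 bits × 217 symbols = 651 bits.
Huffman merges:
merge be(18) and io(20): 38
merge ep(26) and th(29): 55
merge al(32) and 38: 70
merge 55 and 70: 125
merge et(92) and 125: 217
Huffman total = 38 + 55 + 70 + 125 + 217 = 505 bits.
Saving = 651 − 505 = 146 bits.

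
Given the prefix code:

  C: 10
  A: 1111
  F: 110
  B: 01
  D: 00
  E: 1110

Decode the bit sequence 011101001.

Read left to right; each codeword is recognised as soon as it completes (prefix code):
  01→B | 110→F | 10→C | 01→B
Decoded message: BFCB

BFCB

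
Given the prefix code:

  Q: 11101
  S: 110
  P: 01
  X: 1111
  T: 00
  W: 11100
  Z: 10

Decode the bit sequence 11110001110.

XTPS

Read left to right; each codeword is recognised as soon as it completes (prefix code):
  1111→X | 00→T | 01→P | 110→S
Decoded message: XTPS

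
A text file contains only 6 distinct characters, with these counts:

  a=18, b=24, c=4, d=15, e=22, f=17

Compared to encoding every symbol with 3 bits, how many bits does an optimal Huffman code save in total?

Fixed-length: 3 bits × 100 symbols = 300 bits.
Huffman merges:
combine c(4), d(15) → 19
combine f(17), a(18) → 35
combine 19, e(22) → 41
combine b(24), 35 → 59
combine 41, 59 → 100
Huffman total = 19 + 35 + 41 + 59 + 100 = 254 bits.
Saving = 300 − 254 = 46 bits.

46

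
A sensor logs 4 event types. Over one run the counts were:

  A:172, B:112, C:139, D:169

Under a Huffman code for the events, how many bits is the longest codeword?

Merge the two lowest-weight nodes at each step:
B(112) + C(139) → 251
D(169) + A(172) → 341
251 + 341 → 592
The rarest symbols sit at the bottom; the longest codeword is 2 bits.

2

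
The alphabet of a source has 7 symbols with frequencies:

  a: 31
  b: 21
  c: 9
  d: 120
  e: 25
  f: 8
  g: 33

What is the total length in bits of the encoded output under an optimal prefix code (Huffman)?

556

Merge the two smallest weights repeatedly:
merge f(8) and c(9): 17
merge 17 and b(21): 38
merge e(25) and a(31): 56
merge g(33) and 38: 71
merge 56 and 71: 127
merge d(120) and 127: 247
The encoded length is the sum of every internal node's weight: 17 + 38 + 56 + 71 + 127 + 247 = 556 bits.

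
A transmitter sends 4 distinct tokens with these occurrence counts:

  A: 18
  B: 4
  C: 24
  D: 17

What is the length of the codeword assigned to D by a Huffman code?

3

Huffman merges, smallest pair first:
merge B(4) and D(17): 21
merge A(18) and 21: 39
merge C(24) and 39: 63
D sits 3 levels below the root, so its codeword is 3 bits.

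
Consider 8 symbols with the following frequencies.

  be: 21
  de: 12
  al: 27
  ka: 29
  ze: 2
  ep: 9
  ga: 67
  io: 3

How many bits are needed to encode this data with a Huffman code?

Greedily combine the two least-frequent nodes:
merge ze(2) and io(3): 5
merge 5 and ep(9): 14
merge de(12) and 14: 26
merge be(21) and 26: 47
merge al(27) and ka(29): 56
merge 47 and 56: 103
merge ga(67) and 103: 170
Each symbol's bit-cost is frequency × depth; summing gives 421 bits (equivalently 5 + 14 + 26 + 47 + 56 + 103 + 170).

421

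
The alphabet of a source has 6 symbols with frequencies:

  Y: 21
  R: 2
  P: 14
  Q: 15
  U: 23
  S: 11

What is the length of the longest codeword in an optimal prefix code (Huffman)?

4

Merge the two lowest-weight nodes at each step:
merge R(2) and S(11): 13
merge 13 and P(14): 27
merge Q(15) and Y(21): 36
merge U(23) and 27: 50
merge 36 and 50: 86
The first pair merged (R, S) ends up deepest, at depth 4.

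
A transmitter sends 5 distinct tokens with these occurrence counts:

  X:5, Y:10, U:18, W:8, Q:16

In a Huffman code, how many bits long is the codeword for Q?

Huffman merges, smallest pair first:
merge X(5) and W(8): 13
merge Y(10) and 13: 23
merge Q(16) and U(18): 34
merge 23 and 34: 57
Q sits 2 levels below the root, so its codeword is 2 bits.

2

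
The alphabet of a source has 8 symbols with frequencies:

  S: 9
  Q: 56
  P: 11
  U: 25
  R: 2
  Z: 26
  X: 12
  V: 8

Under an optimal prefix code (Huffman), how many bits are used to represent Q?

Huffman merges, smallest pair first:
combine R(2), V(8) → 10
combine S(9), 10 → 19
combine P(11), X(12) → 23
combine 19, 23 → 42
combine U(25), Z(26) → 51
combine 42, 51 → 93
combine Q(56), 93 → 149
Q is a child of the root — depth 1, so its codeword is a single bit.

1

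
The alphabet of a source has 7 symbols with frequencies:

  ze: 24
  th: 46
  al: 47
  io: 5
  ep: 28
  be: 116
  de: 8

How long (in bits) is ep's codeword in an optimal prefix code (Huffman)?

3

Build the tree from the bottom:
combine io(5), de(8) → 13
combine 13, ze(24) → 37
combine ep(28), 37 → 65
combine th(46), al(47) → 93
combine 65, 93 → 158
combine be(116), 158 → 274
ep sits 3 levels below the root, so its codeword is 3 bits.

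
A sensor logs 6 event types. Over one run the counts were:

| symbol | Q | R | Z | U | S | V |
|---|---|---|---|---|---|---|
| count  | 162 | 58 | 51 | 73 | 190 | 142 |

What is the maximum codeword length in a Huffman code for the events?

4

Merge the two lowest-weight nodes at each step:
Z(51) + R(58) → 109
U(73) + 109 → 182
V(142) + Q(162) → 304
182 + S(190) → 372
304 + 372 → 676
The first pair merged (Z, R) ends up deepest, at depth 4.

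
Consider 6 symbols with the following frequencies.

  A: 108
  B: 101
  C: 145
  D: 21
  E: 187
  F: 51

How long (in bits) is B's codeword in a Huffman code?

3

Build the tree from the bottom:
D(21) + F(51) → 72
72 + B(101) → 173
A(108) + C(145) → 253
173 + E(187) → 360
253 + 360 → 613
B's leaf is at depth 3, giving a 3-bit codeword.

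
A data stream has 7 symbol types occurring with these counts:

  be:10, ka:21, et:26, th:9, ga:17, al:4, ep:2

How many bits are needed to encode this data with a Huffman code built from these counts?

224

Greedily combine the two least-frequent nodes:
ep(2) + al(4) → 6
6 + th(9) → 15
be(10) + 15 → 25
ga(17) + ka(21) → 38
25 + et(26) → 51
38 + 51 → 89
The encoded length is the sum of every internal node's weight: 6 + 15 + 25 + 38 + 51 + 89 = 224 bits.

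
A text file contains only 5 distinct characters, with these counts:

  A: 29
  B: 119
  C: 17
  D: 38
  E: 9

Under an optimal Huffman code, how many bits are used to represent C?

4

Huffman merges, smallest pair first:
combine E(9), C(17) → 26
combine 26, A(29) → 55
combine D(38), 55 → 93
combine 93, B(119) → 212
C sits 4 levels below the root, so its codeword is 4 bits.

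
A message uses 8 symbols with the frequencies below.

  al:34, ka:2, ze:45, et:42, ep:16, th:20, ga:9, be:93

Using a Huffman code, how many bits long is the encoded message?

Build the Huffman tree bottom-up:
ka(2) + ga(9) → 11
11 + ep(16) → 27
th(20) + 27 → 47
al(34) + et(42) → 76
ze(45) + 47 → 92
76 + 92 → 168
be(93) + 168 → 261
Total encoded bits = sum of merged weights = 11 + 27 + 47 + 76 + 92 + 168 + 261 = 682.

682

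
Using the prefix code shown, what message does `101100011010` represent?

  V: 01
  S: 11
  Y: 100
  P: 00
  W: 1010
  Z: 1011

ZPVW

Read left to right; each codeword is recognised as soon as it completes (prefix code):
  1011→Z | 00→P | 01→V | 1010→W
Decoded message: ZPVW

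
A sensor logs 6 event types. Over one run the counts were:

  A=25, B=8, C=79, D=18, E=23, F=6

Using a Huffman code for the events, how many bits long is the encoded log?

Build the Huffman tree bottom-up:
combine F(6), B(8) → 14
combine 14, D(18) → 32
combine E(23), A(25) → 48
combine 32, 48 → 80
combine C(79), 80 → 159
Total encoded bits = sum of merged weights = 14 + 32 + 48 + 80 + 159 = 333.

333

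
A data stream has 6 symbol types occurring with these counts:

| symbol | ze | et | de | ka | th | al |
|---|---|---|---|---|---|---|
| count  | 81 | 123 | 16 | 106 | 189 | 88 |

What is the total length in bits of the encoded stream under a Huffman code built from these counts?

Merge the two smallest weights repeatedly:
combine de(16), ze(81) → 97
combine al(88), 97 → 185
combine ka(106), et(123) → 229
combine 185, th(189) → 374
combine 229, 374 → 603
Total encoded bits = sum of merged weights = 97 + 185 + 229 + 374 + 603 = 1488.

1488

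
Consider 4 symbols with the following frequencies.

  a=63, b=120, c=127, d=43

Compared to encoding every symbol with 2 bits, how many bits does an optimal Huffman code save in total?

Fixed-length: 2 bits × 353 symbols = 706 bits.
Huffman merges:
merge d(43) and a(63): 106
merge 106 and b(120): 226
merge c(127) and 226: 353
Huffman total = 106 + 226 + 353 = 685 bits.
Saving = 706 − 685 = 21 bits.

21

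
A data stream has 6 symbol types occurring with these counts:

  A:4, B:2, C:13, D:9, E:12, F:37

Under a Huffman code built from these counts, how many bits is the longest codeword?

4

Merge the two lowest-weight nodes at each step:
merge B(2) and A(4): 6
merge 6 and D(9): 15
merge E(12) and C(13): 25
merge 15 and 25: 40
merge F(37) and 40: 77
The rarest symbols sit at the bottom; the longest codeword is 4 bits.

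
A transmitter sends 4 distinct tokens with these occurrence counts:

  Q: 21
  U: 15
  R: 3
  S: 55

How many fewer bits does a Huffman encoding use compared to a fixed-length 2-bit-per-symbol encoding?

Fixed-length: 2 bits × 94 symbols = 188 bits.
Huffman merges:
R(3) + U(15) → 18
18 + Q(21) → 39
39 + S(55) → 94
Huffman total = 18 + 39 + 94 = 151 bits.
Saving = 188 − 151 = 37 bits.

37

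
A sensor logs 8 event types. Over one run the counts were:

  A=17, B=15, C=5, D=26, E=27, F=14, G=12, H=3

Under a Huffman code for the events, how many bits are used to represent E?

2

Repeatedly merge the two smallest:
H(3) + C(5) → 8
8 + G(12) → 20
F(14) + B(15) → 29
A(17) + 20 → 37
D(26) + E(27) → 53
29 + 37 → 66
53 + 66 → 119
The subtree containing E is merged 2 times, so code length = 2.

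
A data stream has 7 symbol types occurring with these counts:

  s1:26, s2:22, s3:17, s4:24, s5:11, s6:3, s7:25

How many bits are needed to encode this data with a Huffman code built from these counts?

Greedily combine the two least-frequent nodes:
s6(3) + s5(11) → 14
14 + s3(17) → 31
s2(22) + s4(24) → 46
s7(25) + s1(26) → 51
31 + 46 → 77
51 + 77 → 128
The encoded length is the sum of every internal node's weight: 14 + 31 + 46 + 51 + 77 + 128 = 347 bits.

347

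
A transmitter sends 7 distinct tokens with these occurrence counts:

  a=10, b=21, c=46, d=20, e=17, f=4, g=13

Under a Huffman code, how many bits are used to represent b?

Repeatedly merge the two smallest:
merge f(4) and a(10): 14
merge g(13) and 14: 27
merge e(17) and d(20): 37
merge b(21) and 27: 48
merge 37 and c(46): 83
merge 48 and 83: 131
b's leaf is at depth 2, giving a 2-bit codeword.

2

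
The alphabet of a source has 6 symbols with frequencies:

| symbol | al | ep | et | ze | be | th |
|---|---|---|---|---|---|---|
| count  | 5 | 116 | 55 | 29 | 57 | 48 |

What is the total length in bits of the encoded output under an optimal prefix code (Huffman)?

732

Merge the two smallest weights repeatedly:
combine al(5), ze(29) → 34
combine 34, th(48) → 82
combine et(55), be(57) → 112
combine 82, 112 → 194
combine ep(116), 194 → 310
Each symbol's bit-cost is frequency × depth; summing gives 732 bits (equivalently 34 + 82 + 112 + 194 + 310).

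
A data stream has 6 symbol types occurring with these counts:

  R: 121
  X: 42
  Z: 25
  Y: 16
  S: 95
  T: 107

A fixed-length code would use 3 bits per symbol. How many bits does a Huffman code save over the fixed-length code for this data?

Fixed-length: 3 bits × 406 symbols = 1218 bits.
Huffman merges:
combine Y(16), Z(25) → 41
combine 41, X(42) → 83
combine 83, S(95) → 178
combine T(107), R(121) → 228
combine 178, 228 → 406
Huffman total = 41 + 83 + 178 + 228 + 406 = 936 bits.
Saving = 1218 − 936 = 282 bits.

282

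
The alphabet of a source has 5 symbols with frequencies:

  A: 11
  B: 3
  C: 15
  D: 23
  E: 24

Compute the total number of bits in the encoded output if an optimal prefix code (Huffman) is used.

Build the Huffman tree bottom-up:
combine B(3), A(11) → 14
combine 14, C(15) → 29
combine D(23), E(24) → 47
combine 29, 47 → 76
Each symbol's bit-cost is frequency × depth; summing gives 166 bits (equivalently 14 + 29 + 47 + 76).

166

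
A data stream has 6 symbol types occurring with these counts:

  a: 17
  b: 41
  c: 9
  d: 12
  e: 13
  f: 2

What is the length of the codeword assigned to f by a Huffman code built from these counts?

Build the tree from the bottom:
combine f(2), c(9) → 11
combine 11, d(12) → 23
combine e(13), a(17) → 30
combine 23, 30 → 53
combine b(41), 53 → 94
f's leaf is at depth 4, giving a 4-bit codeword.

4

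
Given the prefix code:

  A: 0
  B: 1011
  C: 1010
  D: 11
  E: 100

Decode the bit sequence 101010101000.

CCEA

Read left to right; each codeword is recognised as soon as it completes (prefix code):
  1010→C | 1010→C | 100→E | 0→A
Decoded message: CCEA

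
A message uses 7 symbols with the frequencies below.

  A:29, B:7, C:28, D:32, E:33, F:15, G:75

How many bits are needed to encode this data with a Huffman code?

Build the Huffman tree bottom-up:
B(7) + F(15) → 22
22 + C(28) → 50
A(29) + D(32) → 61
E(33) + 50 → 83
61 + G(75) → 136
83 + 136 → 219
The encoded length is the sum of every internal node's weight: 22 + 50 + 61 + 83 + 136 + 219 = 571 bits.

571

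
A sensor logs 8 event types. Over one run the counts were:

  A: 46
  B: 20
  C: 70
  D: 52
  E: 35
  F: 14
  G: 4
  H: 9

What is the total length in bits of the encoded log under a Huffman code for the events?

Merge the two smallest weights repeatedly:
G(4) + H(9) → 13
13 + F(14) → 27
B(20) + 27 → 47
E(35) + A(46) → 81
47 + D(52) → 99
C(70) + 81 → 151
99 + 151 → 250
Each symbol's bit-cost is frequency × depth; summing gives 668 bits (equivalently 13 + 27 + 47 + 81 + 99 + 151 + 250).

668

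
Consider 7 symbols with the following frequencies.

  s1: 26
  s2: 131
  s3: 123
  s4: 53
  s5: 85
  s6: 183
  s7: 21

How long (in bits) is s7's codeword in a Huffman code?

5

Huffman merges, smallest pair first:
s7(21) + s1(26) → 47
47 + s4(53) → 100
s5(85) + 100 → 185
s3(123) + s2(131) → 254
s6(183) + 185 → 368
254 + 368 → 622
s7's leaf is at depth 5, giving a 5-bit codeword.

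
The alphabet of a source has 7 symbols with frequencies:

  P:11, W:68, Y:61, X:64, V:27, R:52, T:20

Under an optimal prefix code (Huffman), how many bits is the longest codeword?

Merge the two lowest-weight nodes at each step:
P(11) + T(20) → 31
V(27) + 31 → 58
R(52) + 58 → 110
Y(61) + X(64) → 125
W(68) + 110 → 178
125 + 178 → 303
The first pair merged (P, T) ends up deepest, at depth 5.

5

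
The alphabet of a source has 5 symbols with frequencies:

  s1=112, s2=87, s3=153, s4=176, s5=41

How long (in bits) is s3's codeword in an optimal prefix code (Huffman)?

2

Huffman merges, smallest pair first:
merge s5(41) and s2(87): 128
merge s1(112) and 128: 240
merge s3(153) and s4(176): 329
merge 240 and 329: 569
The subtree containing s3 is merged 2 times, so code length = 2.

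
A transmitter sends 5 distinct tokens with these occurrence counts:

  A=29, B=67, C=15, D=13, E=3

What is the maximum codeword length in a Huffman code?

4

Merge the two lowest-weight nodes at each step:
combine E(3), D(13) → 16
combine C(15), 16 → 31
combine A(29), 31 → 60
combine 60, B(67) → 127
The rarest symbols sit at the bottom; the longest codeword is 4 bits.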